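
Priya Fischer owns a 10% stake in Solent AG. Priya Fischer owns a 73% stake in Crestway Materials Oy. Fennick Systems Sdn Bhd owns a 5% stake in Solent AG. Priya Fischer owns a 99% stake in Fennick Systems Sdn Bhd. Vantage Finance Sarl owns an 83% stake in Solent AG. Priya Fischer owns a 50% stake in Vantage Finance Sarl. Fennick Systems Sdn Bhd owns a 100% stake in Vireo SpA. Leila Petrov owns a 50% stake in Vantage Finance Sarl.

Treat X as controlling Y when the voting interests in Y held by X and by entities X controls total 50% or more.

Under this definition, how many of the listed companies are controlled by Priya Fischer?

Priya holds 50% of Vantage, so Priya controls Vantage.
Priya holds 99% of Fennick, so Priya controls Fennick.
Priya holds 73% of Crestway, so Priya controls Crestway.
Vantage and Priya and Fennick together hold 83% + 10% + 5% = 98% of Solent, so Priya controls Solent.
Fennick holds 100% of Vireo, so Priya controls Vireo.
Priya controls 5 companies.

5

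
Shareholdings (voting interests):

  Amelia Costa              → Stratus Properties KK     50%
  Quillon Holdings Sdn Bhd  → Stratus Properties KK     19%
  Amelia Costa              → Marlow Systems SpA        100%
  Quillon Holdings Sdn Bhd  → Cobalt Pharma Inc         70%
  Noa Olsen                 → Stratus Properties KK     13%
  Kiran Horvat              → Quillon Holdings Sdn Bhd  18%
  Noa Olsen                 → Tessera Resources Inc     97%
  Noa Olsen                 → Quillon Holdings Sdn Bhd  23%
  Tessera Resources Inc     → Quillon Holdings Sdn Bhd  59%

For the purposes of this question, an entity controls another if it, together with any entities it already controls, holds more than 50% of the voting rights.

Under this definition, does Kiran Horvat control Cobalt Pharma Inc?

Kiran's largest direct stake is 18% in Quillon, which does not meet the threshold, so Kiran controls no company.
Neither Kiran nor any entity Kiran controls holds any voting interest in Cobalt.
So Kiran does not control Cobalt.

No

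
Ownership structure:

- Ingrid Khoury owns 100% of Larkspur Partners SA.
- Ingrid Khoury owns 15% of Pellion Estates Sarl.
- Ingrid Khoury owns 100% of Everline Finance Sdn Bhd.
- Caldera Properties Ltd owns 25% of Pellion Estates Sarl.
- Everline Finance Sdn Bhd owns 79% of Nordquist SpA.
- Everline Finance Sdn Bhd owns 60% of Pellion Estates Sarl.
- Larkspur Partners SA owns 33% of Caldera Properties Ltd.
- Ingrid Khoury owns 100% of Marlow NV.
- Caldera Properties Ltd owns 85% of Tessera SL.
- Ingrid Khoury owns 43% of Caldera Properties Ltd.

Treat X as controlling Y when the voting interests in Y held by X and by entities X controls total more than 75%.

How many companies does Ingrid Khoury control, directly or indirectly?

7

Ingrid holds 100% of Marlow, so Ingrid controls Marlow.
Ingrid holds 100% of Larkspur, so Ingrid controls Larkspur.
Ingrid holds 100% of Everline, so Ingrid controls Everline.
Ingrid and Larkspur together hold 43% + 33% = 76% of Caldera, so Ingrid controls Caldera.
Ingrid and Caldera and Everline together hold 15% + 25% + 60% = 100% of Pellion, so Ingrid controls Pellion.
Everline holds 79% of Nordquist, so Ingrid controls Nordquist.
Caldera holds 85% of Tessera, so Ingrid controls Tessera.
Ingrid controls 7 companies.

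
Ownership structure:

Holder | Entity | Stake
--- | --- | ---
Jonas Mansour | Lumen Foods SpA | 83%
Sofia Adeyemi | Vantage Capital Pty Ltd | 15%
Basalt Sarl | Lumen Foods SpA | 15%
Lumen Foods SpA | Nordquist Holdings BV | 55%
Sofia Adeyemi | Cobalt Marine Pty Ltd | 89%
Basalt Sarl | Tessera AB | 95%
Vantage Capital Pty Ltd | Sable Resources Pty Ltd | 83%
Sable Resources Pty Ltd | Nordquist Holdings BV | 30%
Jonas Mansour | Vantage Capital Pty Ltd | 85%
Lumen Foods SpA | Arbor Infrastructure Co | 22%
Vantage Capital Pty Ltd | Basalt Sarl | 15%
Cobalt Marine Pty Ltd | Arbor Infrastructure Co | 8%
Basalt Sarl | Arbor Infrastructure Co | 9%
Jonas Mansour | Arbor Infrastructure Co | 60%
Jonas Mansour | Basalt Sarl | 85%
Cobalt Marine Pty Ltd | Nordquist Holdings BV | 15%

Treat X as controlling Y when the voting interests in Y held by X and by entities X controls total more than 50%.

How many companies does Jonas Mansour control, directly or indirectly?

7

Jonas holds 85% of Vantage, so Jonas controls Vantage.
Jonas and Vantage together hold 85% + 15% = 100% of Basalt, so Jonas controls Basalt.
Vantage holds 83% of Sable, so Jonas controls Sable.
Jonas and Basalt together hold 83% + 15% = 98% of Lumen, so Jonas controls Lumen.
Basalt holds 95% of Tessera, so Jonas controls Tessera.
Lumen and Sable together hold 55% + 30% = 85% of Nordquist, so Jonas controls Nordquist.
Jonas and Lumen and Basalt together hold 60% + 22% + 9% = 91% of Arbor, so Jonas controls Arbor.
No other company's threshold is met.
Jonas controls 7 companies.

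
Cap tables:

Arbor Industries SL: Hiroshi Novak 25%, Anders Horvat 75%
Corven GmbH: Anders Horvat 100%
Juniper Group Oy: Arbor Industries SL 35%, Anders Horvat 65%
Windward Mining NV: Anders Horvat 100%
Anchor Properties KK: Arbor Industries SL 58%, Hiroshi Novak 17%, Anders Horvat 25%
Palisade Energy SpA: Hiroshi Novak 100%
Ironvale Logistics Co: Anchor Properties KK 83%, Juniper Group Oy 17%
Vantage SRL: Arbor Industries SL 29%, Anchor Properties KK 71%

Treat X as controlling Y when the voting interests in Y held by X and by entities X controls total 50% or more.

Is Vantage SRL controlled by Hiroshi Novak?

No

Hiroshi holds 100% of Palisade, so Hiroshi controls Palisade.
Neither Hiroshi nor any entity Hiroshi controls holds any voting interest in Vantage.
So Hiroshi does not control Vantage.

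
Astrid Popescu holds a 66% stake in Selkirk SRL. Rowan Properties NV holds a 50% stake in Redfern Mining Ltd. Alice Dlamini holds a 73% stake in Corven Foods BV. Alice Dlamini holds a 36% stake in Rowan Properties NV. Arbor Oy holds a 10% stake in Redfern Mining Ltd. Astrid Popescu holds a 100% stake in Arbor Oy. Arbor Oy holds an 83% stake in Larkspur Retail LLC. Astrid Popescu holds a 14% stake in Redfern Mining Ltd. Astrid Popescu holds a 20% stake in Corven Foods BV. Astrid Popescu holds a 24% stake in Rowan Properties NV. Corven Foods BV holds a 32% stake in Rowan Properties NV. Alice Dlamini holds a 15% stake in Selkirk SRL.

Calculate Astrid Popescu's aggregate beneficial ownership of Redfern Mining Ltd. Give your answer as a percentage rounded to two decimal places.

39.20%

Astrid reaches Redfern along 4 paths.
Via Corven → Rowan: 20% × 32% × 50% = 3.2%.
Via Rowan: 24% × 50% = 12%.
Via Arbor: 100% × 10% = 10%.
Direct stake: 14% = 14%.
Total: 3.2% + 12% + 10% + 14% = 39.2%.
Rounded: 39.20%.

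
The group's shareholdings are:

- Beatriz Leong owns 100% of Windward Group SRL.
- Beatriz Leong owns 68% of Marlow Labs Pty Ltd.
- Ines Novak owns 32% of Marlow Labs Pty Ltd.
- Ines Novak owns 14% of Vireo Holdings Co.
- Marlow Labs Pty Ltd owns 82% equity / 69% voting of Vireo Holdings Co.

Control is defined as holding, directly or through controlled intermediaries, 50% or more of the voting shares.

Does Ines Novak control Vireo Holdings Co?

No

Ines's largest direct stake is 32% in Marlow, which does not meet the threshold, so Ines controls no company.
In Vireo, Ines's side holds only 14%, not ≥ 50%.
So Ines does not control Vireo.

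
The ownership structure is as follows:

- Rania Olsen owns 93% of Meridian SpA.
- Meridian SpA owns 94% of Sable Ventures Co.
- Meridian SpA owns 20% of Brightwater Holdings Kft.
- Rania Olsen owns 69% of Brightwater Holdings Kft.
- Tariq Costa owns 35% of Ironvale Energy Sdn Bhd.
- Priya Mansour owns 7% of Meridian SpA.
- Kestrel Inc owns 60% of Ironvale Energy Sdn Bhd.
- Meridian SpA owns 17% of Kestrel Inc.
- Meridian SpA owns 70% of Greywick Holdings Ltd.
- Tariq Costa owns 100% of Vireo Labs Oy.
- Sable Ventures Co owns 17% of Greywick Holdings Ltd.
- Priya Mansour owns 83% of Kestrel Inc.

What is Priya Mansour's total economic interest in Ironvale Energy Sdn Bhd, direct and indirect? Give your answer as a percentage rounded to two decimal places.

Priya reaches Ironvale along 2 paths.
Via Meridian → Kestrel: 7% × 17% × 60% = 0.714%.
Via Kestrel: 83% × 60% = 49.8%.
Total: 0.714% + 49.8% = 50.514%.
Rounded: 50.51%.

50.51%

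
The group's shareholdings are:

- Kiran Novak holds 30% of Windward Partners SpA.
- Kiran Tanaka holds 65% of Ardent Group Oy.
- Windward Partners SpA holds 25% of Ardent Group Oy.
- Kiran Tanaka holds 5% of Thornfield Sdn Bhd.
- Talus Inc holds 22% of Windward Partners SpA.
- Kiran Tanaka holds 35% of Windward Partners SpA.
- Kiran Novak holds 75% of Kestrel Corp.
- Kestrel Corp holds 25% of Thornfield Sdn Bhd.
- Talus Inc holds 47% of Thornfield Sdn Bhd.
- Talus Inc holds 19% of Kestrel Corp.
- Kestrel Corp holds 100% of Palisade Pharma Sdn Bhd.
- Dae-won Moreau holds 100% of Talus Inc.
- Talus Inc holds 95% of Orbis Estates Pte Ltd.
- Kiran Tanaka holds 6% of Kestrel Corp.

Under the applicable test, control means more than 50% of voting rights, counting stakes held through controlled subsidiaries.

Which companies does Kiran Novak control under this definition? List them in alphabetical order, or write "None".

Kestrel Corp, Palisade Pharma Sdn Bhd

Kiran Novak holds 75% of Kestrel, so Kiran Novak controls Kestrel.
Kestrel holds 100% of Palisade, so Kiran Novak controls Palisade.
No other company's threshold is met.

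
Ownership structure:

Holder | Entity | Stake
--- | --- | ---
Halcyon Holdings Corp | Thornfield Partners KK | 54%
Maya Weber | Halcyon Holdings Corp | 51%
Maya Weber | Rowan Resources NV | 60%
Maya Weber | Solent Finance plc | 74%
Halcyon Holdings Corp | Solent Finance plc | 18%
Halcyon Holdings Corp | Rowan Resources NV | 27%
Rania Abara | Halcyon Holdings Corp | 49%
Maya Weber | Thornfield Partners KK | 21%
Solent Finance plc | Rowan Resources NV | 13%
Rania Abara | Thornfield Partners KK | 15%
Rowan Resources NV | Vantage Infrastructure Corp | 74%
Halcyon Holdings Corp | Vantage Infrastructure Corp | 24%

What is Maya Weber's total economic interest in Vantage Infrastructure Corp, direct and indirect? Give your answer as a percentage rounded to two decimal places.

74.83%

Maya reaches Vantage along 5 paths.
Via Halcyon: 51% × 24% = 12.24%.
Via Halcyon → Rowan: 51% × 27% × 74% = 10.1898%.
Via Solent → Rowan: 74% × 13% × 74% = 7.1188%.
Via Halcyon → Solent → Rowan: 51% × 18% × 13% × 74% = 0.883116%.
Via Rowan: 60% × 74% = 44.4%.
Total: 12.24% + 10.1898% + 7.1188% + 0.883116% + 44.4% = 74.831716%.
Rounded: 74.83%.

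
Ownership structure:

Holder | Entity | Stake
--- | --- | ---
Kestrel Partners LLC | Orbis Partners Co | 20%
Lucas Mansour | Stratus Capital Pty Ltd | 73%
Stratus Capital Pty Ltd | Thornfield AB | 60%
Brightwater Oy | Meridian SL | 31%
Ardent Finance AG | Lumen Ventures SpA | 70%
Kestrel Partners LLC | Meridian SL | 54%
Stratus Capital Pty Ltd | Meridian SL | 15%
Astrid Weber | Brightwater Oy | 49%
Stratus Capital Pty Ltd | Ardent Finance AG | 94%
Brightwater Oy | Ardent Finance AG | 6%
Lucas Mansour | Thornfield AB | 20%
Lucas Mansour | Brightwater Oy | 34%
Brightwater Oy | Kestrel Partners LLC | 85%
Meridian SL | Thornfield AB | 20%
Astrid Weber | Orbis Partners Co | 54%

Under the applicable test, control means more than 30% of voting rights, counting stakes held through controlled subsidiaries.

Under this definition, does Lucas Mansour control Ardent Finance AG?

Lucas holds 34% of Brightwater, so Lucas controls Brightwater.
Lucas holds 73% of Stratus, so Lucas controls Stratus.
Stratus and Brightwater together hold 94% + 6% = 100% of Ardent, so Lucas controls Ardent.

Yes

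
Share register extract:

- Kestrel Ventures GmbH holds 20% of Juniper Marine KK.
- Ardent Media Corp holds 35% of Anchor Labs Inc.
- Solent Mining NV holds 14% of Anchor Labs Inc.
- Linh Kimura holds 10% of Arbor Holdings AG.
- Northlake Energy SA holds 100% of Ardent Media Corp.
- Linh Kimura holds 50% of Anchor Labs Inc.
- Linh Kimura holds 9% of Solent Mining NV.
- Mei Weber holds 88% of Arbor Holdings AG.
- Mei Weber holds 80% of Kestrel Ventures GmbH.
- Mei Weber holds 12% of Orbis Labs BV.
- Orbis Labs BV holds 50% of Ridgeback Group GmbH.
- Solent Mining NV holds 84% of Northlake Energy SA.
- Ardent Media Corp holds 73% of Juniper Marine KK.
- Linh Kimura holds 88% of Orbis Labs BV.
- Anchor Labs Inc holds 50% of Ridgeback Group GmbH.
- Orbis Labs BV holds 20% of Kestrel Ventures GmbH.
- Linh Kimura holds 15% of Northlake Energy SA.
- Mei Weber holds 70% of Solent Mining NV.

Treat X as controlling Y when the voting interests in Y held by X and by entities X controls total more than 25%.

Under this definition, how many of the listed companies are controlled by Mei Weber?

8

Mei holds 70% of Solent, so Mei controls Solent.
Solent holds 84% of Northlake, so Mei controls Northlake.
Mei holds 88% of Arbor, so Mei controls Arbor.
Northlake holds 100% of Ardent, so Mei controls Ardent.
Mei holds 80% of Kestrel, so Mei controls Kestrel.
Ardent and Solent together hold 35% + 14% = 49% of Anchor, so Mei controls Anchor.
Kestrel and Ardent together hold 20% + 73% = 93% of Juniper, so Mei controls Juniper.
Anchor holds 50% of Ridgeback, so Mei controls Ridgeback.
No other company's threshold is met.
Mei controls 8 companies.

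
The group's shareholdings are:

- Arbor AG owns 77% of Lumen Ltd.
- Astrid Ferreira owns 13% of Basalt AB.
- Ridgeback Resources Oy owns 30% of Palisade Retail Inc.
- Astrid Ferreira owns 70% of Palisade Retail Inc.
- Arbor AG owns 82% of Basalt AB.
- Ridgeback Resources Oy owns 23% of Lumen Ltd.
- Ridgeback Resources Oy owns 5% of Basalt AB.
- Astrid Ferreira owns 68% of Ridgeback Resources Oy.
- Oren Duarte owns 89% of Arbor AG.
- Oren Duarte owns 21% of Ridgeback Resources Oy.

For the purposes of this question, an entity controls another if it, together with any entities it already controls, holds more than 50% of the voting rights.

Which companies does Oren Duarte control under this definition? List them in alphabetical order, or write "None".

Oren holds 89% of Arbor, so Oren controls Arbor.
Arbor holds 77% of Lumen, so Oren controls Lumen.
Arbor holds 82% of Basalt, so Oren controls Basalt.
No other company's threshold is met.

Arbor AG, Basalt AB, Lumen Ltd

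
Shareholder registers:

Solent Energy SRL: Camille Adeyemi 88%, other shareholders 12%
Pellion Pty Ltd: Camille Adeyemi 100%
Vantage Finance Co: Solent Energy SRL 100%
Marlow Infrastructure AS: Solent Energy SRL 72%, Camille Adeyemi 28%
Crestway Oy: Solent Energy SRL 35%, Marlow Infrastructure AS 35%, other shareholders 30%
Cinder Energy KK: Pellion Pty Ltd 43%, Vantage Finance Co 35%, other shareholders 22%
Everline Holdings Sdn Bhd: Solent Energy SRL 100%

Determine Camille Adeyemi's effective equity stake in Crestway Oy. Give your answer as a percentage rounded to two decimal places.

62.78%

Camille reaches Crestway along 3 paths.
Via Solent: 88% × 35% = 30.8%.
Via Solent → Marlow: 88% × 72% × 35% = 22.176%.
Via Marlow: 28% × 35% = 9.8%.
Total: 30.8% + 22.176% + 9.8% = 62.776%.
Rounded: 62.78%.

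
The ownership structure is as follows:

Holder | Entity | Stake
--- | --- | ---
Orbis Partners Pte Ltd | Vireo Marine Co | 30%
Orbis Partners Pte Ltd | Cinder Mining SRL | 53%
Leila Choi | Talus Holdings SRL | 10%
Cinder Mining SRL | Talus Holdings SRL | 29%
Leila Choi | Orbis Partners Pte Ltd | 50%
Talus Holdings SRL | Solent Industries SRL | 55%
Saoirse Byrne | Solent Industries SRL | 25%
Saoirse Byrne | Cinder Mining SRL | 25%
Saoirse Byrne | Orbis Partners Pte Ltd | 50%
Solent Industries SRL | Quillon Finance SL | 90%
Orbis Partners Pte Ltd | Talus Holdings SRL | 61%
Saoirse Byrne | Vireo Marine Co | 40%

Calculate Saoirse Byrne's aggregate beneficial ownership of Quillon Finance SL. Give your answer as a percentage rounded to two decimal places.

44.99%

Saoirse reaches Quillon along 4 paths.
Via Solent: 25% × 90% = 22.5%.
Via Orbis → Talus → Solent: 50% × 61% × 55% × 90% = 15.0975%.
Via Orbis → Cinder → Talus → Solent: 50% × 53% × 29% × 55% × 90% = 3.804075%.
Via Cinder → Talus → Solent: 25% × 29% × 55% × 90% = 3.58875%.
Total: 22.5% + 15.0975% + 3.804075% + 3.58875% = 44.990325%.
Rounded: 44.99%.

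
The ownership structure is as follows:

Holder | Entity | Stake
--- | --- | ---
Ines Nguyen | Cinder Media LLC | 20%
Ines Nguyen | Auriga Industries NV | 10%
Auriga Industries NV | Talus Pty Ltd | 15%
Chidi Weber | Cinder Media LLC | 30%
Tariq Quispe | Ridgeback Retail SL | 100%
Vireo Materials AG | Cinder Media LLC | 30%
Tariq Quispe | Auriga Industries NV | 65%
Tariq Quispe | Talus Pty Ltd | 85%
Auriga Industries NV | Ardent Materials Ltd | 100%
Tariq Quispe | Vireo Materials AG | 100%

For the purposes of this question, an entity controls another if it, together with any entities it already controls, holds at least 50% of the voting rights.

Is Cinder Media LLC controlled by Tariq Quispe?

No

Tariq holds 65% of Auriga, so Tariq controls Auriga.
Auriga holds 100% of Ardent, so Tariq controls Ardent.
Tariq holds 100% of Vireo, so Tariq controls Vireo.
Tariq and Auriga together hold 85% + 15% = 100% of Talus, so Tariq controls Talus.
Tariq holds 100% of Ridgeback, so Tariq controls Ridgeback.
In Cinder, Tariq's side holds only 30%, not ≥ 50%.
So Tariq does not control Cinder.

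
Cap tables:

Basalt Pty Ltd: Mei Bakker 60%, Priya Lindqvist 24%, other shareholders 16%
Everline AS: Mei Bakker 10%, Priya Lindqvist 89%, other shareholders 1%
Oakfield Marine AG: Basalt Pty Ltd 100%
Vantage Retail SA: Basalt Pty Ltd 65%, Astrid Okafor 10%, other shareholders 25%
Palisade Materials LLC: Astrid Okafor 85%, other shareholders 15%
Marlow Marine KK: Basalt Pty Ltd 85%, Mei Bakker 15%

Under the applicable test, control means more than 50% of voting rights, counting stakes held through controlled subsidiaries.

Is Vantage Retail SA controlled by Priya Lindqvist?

No

Priya holds 89% of Everline, so Priya controls Everline.
Neither Priya nor any entity Priya controls holds any voting interest in Vantage.
So Priya does not control Vantage.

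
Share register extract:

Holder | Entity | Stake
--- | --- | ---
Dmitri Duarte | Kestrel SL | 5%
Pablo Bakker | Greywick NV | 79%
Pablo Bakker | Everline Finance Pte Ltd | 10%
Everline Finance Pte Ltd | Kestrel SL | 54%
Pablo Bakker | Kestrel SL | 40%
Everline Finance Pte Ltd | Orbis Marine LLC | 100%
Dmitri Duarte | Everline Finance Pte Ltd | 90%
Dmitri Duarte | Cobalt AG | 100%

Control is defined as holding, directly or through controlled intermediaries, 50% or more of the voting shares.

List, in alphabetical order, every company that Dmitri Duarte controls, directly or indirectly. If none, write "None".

Dmitri holds 90% of Everline, so Dmitri controls Everline.
Dmitri holds 100% of Cobalt, so Dmitri controls Cobalt.
Everline holds 100% of Orbis, so Dmitri controls Orbis.
Everline and Dmitri together hold 54% + 5% = 59% of Kestrel, so Dmitri controls Kestrel.
No other company's threshold is met.

Cobalt AG, Everline Finance Pte Ltd, Kestrel SL, Orbis Marine LLC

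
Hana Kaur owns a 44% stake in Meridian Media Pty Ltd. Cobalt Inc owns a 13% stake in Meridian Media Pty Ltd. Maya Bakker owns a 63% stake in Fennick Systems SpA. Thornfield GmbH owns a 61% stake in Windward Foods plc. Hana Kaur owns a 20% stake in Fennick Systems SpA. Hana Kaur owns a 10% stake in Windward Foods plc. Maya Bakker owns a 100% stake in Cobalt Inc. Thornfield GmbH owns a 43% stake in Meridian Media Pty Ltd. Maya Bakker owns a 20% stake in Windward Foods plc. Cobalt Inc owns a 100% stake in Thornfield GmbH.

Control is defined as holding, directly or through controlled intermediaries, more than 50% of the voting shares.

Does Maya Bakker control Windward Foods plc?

Maya holds 100% of Cobalt, so Maya controls Cobalt.
Cobalt holds 100% of Thornfield, so Maya controls Thornfield.
Thornfield and Maya together hold 61% + 20% = 81% of Windward, so Maya controls Windward.

Yes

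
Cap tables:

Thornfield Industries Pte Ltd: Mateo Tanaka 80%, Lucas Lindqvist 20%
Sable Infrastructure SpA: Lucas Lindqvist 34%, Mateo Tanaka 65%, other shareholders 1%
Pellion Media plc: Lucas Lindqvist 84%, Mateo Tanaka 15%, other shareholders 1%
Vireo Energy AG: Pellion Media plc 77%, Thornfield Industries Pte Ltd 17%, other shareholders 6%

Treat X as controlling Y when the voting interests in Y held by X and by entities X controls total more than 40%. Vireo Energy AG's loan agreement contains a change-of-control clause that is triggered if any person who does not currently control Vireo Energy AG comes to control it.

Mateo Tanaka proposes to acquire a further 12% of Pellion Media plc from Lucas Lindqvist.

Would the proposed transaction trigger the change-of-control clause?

No

The purchase adds only to Mateo's holdings (Lucas's stake shrinks), so Mateo is the only person who could newly come to control Vireo.
Mateo holds 80% of Thornfield, so Mateo controls Thornfield.
Mateo holds 65% of Sable, so Mateo controls Sable.
In Vireo, Mateo's side holds only 17%, not > 40%.
So before the transaction, Mateo does not control Vireo.
After the purchase, Mateo's direct stake in Pellion rises to 15% + 12% = 27%, and Lucas's stake falls to 72%.
Mateo's side now holds 27% of Pellion, not > 40%, so Mateo still does not control Pellion.
After the transaction, Mateo's side holds 17% of Vireo, not > 40%, so Mateo still does not control Vireo.
No new person acquires control, so the clause is not triggered.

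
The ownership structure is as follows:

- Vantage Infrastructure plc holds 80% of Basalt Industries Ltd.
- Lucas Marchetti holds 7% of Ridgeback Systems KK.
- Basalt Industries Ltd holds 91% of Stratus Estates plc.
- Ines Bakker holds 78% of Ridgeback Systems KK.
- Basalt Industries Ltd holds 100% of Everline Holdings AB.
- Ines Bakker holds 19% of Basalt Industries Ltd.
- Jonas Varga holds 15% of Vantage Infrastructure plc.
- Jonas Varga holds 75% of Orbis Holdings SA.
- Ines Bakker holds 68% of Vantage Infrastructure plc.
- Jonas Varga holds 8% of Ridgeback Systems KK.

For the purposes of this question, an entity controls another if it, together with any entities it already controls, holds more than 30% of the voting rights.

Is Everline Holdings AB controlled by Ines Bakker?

Ines holds 68% of Vantage, so Ines controls Vantage.
Ines and Vantage together hold 19% + 80% = 99% of Basalt, so Ines controls Basalt.
Basalt holds 100% of Everline, so Ines controls Everline.

Yes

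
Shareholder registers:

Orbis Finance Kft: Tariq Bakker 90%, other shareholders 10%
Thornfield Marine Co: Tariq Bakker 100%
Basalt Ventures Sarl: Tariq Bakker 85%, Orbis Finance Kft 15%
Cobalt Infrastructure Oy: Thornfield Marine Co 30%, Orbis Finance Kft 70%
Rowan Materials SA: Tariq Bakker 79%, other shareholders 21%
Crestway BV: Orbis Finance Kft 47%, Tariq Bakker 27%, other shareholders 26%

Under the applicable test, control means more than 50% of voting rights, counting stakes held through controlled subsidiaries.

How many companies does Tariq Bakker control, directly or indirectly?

Tariq holds 90% of Orbis, so Tariq controls Orbis.
Tariq holds 100% of Thornfield, so Tariq controls Thornfield.
Tariq and Orbis together hold 85% + 15% = 100% of Basalt, so Tariq controls Basalt.
Thornfield and Orbis together hold 30% + 70% = 100% of Cobalt, so Tariq controls Cobalt.
Tariq holds 79% of Rowan, so Tariq controls Rowan.
Orbis and Tariq together hold 47% + 27% = 74% of Crestway, so Tariq controls Crestway.
Tariq controls 6 companies.

6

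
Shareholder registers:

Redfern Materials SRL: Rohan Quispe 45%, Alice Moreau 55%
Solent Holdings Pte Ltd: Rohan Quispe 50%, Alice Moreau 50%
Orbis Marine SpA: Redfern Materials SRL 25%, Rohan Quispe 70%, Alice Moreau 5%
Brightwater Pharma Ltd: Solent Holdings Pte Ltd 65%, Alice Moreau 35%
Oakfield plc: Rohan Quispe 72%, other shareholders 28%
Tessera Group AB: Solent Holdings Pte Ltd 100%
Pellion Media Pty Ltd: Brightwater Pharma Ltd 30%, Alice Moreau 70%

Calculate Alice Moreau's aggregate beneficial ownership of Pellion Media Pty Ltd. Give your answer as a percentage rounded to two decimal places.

90.25%

Alice reaches Pellion along 3 paths.
Via Solent → Brightwater: 50% × 65% × 30% = 9.75%.
Via Brightwater: 35% × 30% = 10.5%.
Direct stake: 70% = 70%.
Total: 9.75% + 10.5% + 70% = 90.25%.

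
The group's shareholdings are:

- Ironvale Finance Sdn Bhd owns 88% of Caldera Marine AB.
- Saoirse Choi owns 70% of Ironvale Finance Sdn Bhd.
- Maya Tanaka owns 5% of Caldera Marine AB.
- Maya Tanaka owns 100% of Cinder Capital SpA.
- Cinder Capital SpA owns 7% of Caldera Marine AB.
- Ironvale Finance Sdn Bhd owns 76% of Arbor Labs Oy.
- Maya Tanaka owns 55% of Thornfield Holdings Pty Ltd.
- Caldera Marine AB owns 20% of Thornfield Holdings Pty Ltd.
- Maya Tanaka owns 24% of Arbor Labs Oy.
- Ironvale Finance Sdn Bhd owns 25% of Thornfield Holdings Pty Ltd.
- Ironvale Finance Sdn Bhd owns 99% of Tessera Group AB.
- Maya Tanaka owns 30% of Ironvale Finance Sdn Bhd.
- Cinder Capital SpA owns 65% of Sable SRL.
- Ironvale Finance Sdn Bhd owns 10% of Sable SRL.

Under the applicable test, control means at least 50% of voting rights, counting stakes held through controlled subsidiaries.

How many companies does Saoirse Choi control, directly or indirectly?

4

Saoirse holds 70% of Ironvale, so Saoirse controls Ironvale.
Ironvale holds 76% of Arbor, so Saoirse controls Arbor.
Ironvale holds 88% of Caldera, so Saoirse controls Caldera.
Ironvale holds 99% of Tessera, so Saoirse controls Tessera.
No other company's threshold is met.
Saoirse controls 4 companies.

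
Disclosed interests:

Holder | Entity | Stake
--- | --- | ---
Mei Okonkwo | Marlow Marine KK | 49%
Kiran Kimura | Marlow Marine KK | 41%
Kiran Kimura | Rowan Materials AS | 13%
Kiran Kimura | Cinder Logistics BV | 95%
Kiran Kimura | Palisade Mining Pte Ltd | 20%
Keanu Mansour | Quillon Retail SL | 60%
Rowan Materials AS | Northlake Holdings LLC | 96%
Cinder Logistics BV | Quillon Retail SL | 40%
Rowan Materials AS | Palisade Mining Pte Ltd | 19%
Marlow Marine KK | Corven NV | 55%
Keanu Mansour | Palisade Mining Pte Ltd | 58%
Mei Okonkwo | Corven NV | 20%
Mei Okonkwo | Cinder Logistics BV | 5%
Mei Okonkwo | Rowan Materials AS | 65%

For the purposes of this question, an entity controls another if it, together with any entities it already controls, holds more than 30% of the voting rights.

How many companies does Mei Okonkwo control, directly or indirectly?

4

Mei holds 65% of Rowan, so Mei controls Rowan.
Mei holds 49% of Marlow, so Mei controls Marlow.
Marlow and Mei together hold 55% + 20% = 75% of Corven, so Mei controls Corven.
Rowan holds 96% of Northlake, so Mei controls Northlake.
No other company's threshold is met.
Mei controls 4 companies.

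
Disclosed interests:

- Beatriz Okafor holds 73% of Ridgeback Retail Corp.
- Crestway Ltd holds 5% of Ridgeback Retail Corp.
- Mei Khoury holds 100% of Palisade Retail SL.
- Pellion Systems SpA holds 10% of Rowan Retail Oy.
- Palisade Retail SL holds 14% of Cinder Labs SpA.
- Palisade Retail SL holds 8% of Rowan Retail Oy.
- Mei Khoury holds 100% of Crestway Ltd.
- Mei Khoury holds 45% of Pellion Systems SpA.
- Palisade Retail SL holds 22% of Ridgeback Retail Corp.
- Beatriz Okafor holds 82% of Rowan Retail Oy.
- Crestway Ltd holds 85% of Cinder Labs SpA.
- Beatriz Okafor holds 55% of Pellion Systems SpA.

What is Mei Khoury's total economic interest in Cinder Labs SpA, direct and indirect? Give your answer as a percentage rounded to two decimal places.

Mei reaches Cinder along 2 paths.
Via Palisade: 100% × 14% = 14%.
Via Crestway: 100% × 85% = 85%.
Total: 14% + 85% = 99%.
Rounded: 99.00%.

99.00%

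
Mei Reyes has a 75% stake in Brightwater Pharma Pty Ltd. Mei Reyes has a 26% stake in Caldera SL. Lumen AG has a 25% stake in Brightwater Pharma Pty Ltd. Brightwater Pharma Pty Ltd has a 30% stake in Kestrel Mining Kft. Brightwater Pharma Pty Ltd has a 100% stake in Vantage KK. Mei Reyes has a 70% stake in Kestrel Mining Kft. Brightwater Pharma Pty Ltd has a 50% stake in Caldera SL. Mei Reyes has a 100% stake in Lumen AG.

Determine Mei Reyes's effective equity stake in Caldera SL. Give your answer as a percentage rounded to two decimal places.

76.00%

Mei reaches Caldera along 3 paths.
Direct stake: 26% = 26%.
Via Lumen → Brightwater: 100% × 25% × 50% = 12.5%.
Via Brightwater: 75% × 50% = 37.5%.
Total: 26% + 12.5% + 37.5% = 76%.
Rounded: 76.00%.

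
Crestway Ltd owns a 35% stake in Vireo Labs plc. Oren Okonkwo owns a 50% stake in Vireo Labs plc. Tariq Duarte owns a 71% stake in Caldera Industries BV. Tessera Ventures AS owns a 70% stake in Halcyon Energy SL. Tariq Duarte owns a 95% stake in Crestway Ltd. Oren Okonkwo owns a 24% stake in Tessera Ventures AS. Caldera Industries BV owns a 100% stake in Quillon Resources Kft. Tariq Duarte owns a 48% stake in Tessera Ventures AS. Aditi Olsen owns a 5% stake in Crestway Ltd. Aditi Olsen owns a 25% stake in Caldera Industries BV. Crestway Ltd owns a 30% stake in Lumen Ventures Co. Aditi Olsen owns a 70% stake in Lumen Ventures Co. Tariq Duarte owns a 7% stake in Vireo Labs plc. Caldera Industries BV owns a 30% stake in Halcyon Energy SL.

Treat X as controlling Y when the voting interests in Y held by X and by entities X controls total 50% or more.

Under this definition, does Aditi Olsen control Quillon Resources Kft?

No

Aditi holds 70% of Lumen, so Aditi controls Lumen.
Neither Aditi nor any entity Aditi controls holds any voting interest in Quillon.
So Aditi does not control Quillon.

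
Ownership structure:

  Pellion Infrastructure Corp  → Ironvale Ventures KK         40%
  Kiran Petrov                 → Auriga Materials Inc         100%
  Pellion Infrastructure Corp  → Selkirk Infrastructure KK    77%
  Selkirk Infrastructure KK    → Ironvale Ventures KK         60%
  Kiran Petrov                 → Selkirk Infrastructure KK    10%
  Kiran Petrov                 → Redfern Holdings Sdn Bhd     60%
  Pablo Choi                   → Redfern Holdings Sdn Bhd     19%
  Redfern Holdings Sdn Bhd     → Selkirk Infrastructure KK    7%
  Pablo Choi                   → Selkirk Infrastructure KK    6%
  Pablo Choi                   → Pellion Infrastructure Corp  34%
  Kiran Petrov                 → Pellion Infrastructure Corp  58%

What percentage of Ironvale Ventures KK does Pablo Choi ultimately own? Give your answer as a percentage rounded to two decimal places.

33.71%

Pablo reaches Ironvale along 4 paths.
Via Pellion: 34% × 40% = 13.6%.
Via Pellion → Selkirk: 34% × 77% × 60% = 15.708%.
Via Selkirk: 6% × 60% = 3.6%.
Via Redfern → Selkirk: 19% × 7% × 60% = 0.798%.
Total: 13.6% + 15.708% + 3.6% + 0.798% = 33.706%.
Rounded: 33.71%.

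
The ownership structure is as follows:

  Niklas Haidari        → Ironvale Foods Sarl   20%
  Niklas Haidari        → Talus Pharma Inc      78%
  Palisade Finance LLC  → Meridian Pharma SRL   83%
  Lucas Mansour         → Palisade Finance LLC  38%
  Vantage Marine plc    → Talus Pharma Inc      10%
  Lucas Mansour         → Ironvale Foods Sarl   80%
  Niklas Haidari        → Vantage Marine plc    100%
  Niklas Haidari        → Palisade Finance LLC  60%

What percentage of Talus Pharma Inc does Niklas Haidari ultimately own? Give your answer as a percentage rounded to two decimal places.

Niklas reaches Talus along 2 paths.
Direct stake: 78% = 78%.
Via Vantage: 100% × 10% = 10%.
Total: 78% + 10% = 88%.
Rounded: 88.00%.

88.00%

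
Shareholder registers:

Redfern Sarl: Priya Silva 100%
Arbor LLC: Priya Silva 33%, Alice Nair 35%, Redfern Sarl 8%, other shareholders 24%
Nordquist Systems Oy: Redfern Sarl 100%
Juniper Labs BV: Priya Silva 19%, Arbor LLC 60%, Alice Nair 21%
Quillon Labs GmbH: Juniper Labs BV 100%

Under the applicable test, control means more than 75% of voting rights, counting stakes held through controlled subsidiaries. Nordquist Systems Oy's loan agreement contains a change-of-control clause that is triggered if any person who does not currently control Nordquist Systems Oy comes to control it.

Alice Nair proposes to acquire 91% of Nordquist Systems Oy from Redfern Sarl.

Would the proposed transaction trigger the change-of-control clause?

Yes

The purchase adds only to Alice's holdings (Redfern's stake shrinks), so Alice is the only person who could newly come to control Nordquist.
Alice's largest direct stake is 35% in Arbor, which does not meet the threshold, so Alice controls no company.
Neither Alice nor any entity Alice controls holds any voting interest in Nordquist.
So before the transaction, Alice does not control Nordquist.
After the purchase, Alice holds 91% of Nordquist directly, and Redfern's stake falls to 9%.
Alice holds 91% of Nordquist, so Alice controls Nordquist.
Alice did not control Nordquist before and does after, so the clause is triggered.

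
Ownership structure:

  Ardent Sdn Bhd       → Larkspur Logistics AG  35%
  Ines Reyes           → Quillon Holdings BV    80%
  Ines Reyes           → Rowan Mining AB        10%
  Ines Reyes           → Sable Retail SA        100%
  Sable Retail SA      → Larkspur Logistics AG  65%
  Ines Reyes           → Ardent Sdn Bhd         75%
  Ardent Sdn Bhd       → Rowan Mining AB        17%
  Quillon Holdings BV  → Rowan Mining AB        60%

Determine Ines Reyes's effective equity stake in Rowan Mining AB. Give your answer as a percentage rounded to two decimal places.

Ines reaches Rowan along 3 paths.
Via Quillon: 80% × 60% = 48%.
Direct stake: 10% = 10%.
Via Ardent: 75% × 17% = 12.75%.
Total: 48% + 10% + 12.75% = 70.75%.

70.75%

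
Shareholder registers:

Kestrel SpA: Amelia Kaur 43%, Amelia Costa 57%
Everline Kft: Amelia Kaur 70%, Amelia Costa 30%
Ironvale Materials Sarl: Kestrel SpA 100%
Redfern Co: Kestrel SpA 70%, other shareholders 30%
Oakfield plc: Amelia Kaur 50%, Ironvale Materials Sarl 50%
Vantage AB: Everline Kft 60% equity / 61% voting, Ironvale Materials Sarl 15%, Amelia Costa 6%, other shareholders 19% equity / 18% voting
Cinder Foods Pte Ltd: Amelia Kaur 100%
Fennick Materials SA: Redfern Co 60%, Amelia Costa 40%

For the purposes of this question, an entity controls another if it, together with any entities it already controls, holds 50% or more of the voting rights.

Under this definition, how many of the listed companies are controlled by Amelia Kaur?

Amelia Kaur holds 70% of Everline, so Amelia Kaur controls Everline.
Amelia Kaur holds 50% of Oakfield, so Amelia Kaur controls Oakfield.
Everline holds 61% of Vantage, so Amelia Kaur controls Vantage.
Amelia Kaur holds 100% of Cinder, so Amelia Kaur controls Cinder.
No other company's threshold is met.
Amelia Kaur controls 4 companies.

4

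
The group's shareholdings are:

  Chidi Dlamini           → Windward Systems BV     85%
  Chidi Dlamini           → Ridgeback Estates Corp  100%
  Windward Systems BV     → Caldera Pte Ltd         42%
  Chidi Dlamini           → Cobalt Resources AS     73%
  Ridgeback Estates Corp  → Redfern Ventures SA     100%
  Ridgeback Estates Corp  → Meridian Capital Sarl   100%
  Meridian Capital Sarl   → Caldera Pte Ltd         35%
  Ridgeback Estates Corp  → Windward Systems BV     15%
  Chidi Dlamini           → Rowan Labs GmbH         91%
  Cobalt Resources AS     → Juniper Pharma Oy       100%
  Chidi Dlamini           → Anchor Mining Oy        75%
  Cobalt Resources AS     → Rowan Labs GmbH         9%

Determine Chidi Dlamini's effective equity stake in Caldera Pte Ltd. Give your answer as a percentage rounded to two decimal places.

77.00%

Chidi reaches Caldera along 3 paths.
Via Ridgeback → Windward: 100% × 15% × 42% = 6.3%.
Via Windward: 85% × 42% = 35.7%.
Via Ridgeback → Meridian: 100% × 100% × 35% = 35%.
Total: 6.3% + 35.7% + 35% = 77%.
Rounded: 77.00%.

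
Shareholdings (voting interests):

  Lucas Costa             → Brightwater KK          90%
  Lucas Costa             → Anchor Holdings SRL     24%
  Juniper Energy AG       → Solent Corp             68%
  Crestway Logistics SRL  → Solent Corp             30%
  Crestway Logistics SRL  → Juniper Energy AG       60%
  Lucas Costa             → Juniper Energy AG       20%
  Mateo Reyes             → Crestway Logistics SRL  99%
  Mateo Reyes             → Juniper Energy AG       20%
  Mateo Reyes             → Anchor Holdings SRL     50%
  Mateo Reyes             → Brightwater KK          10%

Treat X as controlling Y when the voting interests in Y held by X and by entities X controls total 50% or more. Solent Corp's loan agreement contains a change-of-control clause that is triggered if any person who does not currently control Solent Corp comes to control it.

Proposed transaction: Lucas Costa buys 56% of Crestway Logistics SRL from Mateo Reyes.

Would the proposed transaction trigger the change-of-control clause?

The purchase adds only to Lucas's holdings (Mateo's stake shrinks), so Lucas is the only person who could newly come to control Solent.
Lucas holds 90% of Brightwater, so Lucas controls Brightwater.
Neither Lucas nor any entity Lucas controls holds any voting interest in Solent.
So before the transaction, Lucas does not control Solent.
After the purchase, Lucas holds 56% of Crestway directly, and Mateo's stake falls to 43%.
Lucas holds 56% of Crestway, so Lucas controls Crestway.
Lucas and Crestway together hold 20% + 60% = 80% of Juniper, so Lucas controls Juniper.
Juniper and Crestway together hold 68% + 30% = 98% of Solent, so Lucas controls Solent.
Lucas did not control Solent before and does after, so the clause is triggered.

Yes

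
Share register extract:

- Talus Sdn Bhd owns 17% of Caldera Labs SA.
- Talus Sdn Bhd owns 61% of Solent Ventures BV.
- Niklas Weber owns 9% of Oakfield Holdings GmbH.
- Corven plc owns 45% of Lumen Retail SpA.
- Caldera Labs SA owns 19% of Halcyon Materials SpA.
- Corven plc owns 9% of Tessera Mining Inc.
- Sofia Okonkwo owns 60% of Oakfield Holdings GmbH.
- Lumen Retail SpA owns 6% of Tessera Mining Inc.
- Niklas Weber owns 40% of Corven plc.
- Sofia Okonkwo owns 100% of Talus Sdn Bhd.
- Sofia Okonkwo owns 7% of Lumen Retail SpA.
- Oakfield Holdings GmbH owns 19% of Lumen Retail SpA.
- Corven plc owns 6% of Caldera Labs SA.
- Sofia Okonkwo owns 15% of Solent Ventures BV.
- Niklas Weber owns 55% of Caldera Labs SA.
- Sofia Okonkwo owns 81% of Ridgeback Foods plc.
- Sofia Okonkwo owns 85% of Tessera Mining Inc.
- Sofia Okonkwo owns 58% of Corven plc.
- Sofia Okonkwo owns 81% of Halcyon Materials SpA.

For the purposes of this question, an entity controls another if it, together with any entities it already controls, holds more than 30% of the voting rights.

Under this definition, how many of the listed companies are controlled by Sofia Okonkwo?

Sofia holds 100% of Talus, so Sofia controls Talus.
Sofia holds 58% of Corven, so Sofia controls Corven.
Sofia holds 60% of Oakfield, so Sofia controls Oakfield.
Sofia holds 81% of Ridgeback, so Sofia controls Ridgeback.
Sofia and Oakfield and Corven together hold 7% + 19% + 45% = 71% of Lumen, so Sofia controls Lumen.
Sofia holds 81% of Halcyon, so Sofia controls Halcyon.
Talus and Sofia together hold 61% + 15% = 76% of Solent, so Sofia controls Solent.
Corven and Sofia and Lumen together hold 9% + 85% + 6% = 100% of Tessera, so Sofia controls Tessera.
No other company's threshold is met.
Sofia controls 8 companies.

8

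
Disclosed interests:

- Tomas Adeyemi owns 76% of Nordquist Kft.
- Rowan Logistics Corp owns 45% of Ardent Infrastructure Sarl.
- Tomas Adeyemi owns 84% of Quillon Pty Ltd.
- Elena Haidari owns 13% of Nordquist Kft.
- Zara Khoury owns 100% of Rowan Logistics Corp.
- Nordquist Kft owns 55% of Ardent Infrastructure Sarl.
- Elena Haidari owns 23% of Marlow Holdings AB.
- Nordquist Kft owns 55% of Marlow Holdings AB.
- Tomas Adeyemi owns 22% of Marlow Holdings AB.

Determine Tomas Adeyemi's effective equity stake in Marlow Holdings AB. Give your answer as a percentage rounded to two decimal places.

Tomas reaches Marlow along 2 paths.
Direct stake: 22% = 22%.
Via Nordquist: 76% × 55% = 41.8%.
Total: 22% + 41.8% = 63.8%.
Rounded: 63.80%.

63.80%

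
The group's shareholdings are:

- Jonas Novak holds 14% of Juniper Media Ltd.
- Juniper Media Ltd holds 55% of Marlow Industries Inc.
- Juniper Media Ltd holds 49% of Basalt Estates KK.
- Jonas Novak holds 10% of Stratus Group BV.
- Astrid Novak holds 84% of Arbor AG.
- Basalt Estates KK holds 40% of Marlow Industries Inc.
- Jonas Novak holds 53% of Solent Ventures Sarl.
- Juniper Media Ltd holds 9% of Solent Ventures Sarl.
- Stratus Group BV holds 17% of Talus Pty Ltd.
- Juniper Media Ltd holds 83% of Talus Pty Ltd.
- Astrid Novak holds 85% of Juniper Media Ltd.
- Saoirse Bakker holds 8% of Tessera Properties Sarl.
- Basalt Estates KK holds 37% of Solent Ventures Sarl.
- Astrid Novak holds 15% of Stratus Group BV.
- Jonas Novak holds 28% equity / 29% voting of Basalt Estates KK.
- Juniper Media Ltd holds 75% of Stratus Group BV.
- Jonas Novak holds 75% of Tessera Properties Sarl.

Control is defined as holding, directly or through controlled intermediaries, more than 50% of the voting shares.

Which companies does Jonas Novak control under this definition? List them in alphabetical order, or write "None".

Solent Ventures Sarl, Tessera Properties Sarl

Jonas holds 75% of Tessera, so Jonas controls Tessera.
Jonas holds 53% of Solent, so Jonas controls Solent.
No other company's threshold is met.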